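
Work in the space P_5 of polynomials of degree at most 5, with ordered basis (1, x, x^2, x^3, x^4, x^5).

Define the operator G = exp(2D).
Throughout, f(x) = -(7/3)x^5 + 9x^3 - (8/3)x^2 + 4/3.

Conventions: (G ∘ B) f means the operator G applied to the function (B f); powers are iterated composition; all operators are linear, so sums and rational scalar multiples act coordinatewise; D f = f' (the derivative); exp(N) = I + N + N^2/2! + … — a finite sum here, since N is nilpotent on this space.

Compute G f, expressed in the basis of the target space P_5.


g(x) = -(7/3)x^5 - (70/3)x^4 - (253/3)x^3 - (406/3)x^2 - (268/3)x - 12

order-1 term: -(70/3)x^4 + 54x^2 - (32/3)x
order-2 term: -(280/3)x^3 + 108x - 32/3
order-3 term: -(560/3)x^2 + 72
order-4 term: -(560/3)x
order-5 term: -224/3
the series for exp(2D) f terminates at order 5
exp(2D) f = -(7/3)x^5 - (70/3)x^4 - (253/3)x^3 - (406/3)x^2 - (268/3)x - 12


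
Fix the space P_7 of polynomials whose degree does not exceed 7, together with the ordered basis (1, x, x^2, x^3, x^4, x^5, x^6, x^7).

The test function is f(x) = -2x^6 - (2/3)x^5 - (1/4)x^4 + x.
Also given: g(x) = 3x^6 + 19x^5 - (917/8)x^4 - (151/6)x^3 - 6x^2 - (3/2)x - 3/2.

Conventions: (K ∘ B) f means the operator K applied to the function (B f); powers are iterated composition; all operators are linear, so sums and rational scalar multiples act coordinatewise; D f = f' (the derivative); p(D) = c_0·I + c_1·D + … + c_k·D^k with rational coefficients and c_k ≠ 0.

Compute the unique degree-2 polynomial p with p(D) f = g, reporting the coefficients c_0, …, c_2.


D^0 f = -2x^6 - (2/3)x^5 - (1/4)x^4 + x
D^1 f = -12x^5 - (10/3)x^4 - x^3 + 1
D^2 f = -60x^4 - (40/3)x^3 - 3x^2
matching coefficients of g against c_0 f + c_1 Df + … from the top degree down determines the c_i
solution: c_0 = -3/2, c_1 = -3/2, c_2 = 2

c_0 = -3/2, c_1 = -3/2, c_2 = 2


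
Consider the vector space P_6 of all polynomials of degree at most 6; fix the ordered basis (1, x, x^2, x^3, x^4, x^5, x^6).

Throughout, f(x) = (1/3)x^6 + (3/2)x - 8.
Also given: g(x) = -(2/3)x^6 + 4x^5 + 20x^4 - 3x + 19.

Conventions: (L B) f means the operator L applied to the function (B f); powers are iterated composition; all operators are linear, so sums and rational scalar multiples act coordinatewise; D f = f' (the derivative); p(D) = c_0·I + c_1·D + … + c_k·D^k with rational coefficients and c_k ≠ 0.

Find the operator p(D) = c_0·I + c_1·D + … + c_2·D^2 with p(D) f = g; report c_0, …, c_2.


c_0 = -2, c_1 = 2, c_2 = 2

D^0 f = (1/3)x^6 + (3/2)x - 8
D^1 f = 2x^5 + 3/2
D^2 f = 10x^4
matching coefficients of g against c_0 f + c_1 Df + … from the top degree down determines the c_i
solution: c_0 = -2, c_1 = 2, c_2 = 2


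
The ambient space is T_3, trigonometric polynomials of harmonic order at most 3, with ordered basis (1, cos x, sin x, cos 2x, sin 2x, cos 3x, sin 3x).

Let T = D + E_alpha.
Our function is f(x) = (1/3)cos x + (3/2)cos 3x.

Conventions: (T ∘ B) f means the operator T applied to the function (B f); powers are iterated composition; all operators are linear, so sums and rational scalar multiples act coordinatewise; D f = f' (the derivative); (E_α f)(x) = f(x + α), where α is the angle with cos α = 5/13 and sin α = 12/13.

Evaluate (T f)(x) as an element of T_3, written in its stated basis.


g(x) = (5/39)cos x - (25/39)sin x - (6105/4394)cos 3x - (17289/4394)sin 3x

D f = -(1/3)sin x - (9/2)sin 3x
E_alpha f = (5/39)cos x - (4/13)sin x - (6105/4394)cos 3x + (1242/2197)sin 3x
(D + E_alpha) f = (5/39)cos x - (25/39)sin x - (6105/4394)cos 3x - (17289/4394)sin 3x


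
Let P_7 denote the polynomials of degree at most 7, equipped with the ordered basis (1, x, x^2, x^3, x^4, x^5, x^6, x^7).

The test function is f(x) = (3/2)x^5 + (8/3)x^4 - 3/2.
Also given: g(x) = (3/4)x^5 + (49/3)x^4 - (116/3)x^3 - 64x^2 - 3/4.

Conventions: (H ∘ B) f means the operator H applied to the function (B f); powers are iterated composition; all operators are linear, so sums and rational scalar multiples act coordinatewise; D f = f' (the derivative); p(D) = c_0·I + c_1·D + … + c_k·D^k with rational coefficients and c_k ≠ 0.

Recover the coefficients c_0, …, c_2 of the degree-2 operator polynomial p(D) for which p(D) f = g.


c_0 = 1/2, c_1 = 2, c_2 = -2

D^0 f = (3/2)x^5 + (8/3)x^4 - 3/2
D^1 f = (15/2)x^4 + (32/3)x^3
D^2 f = 30x^3 + 32x^2
matching coefficients of g against c_0 f + c_1 Df + … from the top degree down determines the c_i
solution: c_0 = 1/2, c_1 = 2, c_2 = -2


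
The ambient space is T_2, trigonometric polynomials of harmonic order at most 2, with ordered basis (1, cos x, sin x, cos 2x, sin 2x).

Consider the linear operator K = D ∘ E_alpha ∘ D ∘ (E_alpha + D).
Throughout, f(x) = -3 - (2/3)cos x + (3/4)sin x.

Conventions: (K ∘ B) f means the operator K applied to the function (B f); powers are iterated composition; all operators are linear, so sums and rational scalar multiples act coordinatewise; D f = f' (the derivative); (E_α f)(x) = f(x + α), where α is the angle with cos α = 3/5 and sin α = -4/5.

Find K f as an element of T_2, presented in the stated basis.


g(x) = (37/60)cos x - (3/20)sin x

E_alpha f = -3 - cos x - (1/12)sin x
D f = (3/4)cos x + (2/3)sin x
(E_alpha + D) f = -3 - (1/4)cos x + (7/12)sin x
D (E_alpha + D) f = (7/12)cos x + (1/4)sin x
E_alpha D (E_alpha + D) f = (3/20)cos x + (37/60)sin x
D E_alpha D (E_alpha + D) f = (37/60)cos x - (3/20)sin x


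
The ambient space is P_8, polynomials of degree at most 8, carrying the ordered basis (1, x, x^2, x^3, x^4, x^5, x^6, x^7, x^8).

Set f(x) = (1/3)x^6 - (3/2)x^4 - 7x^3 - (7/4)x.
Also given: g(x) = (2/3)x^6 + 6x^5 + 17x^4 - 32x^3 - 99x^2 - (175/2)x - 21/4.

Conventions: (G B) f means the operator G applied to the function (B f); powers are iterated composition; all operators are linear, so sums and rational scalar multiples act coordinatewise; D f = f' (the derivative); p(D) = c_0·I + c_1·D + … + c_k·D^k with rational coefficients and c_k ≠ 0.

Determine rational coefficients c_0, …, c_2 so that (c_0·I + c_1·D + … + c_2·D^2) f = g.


p(D) = 2·I + 3·D + 2·D^2, i.e. c_0 = 2, c_1 = 3, c_2 = 2

D^0 f = (1/3)x^6 - (3/2)x^4 - 7x^3 - (7/4)x
D^1 f = 2x^5 - 6x^3 - 21x^2 - 7/4
D^2 f = 10x^4 - 18x^2 - 42x
matching coefficients of g against c_0 f + c_1 Df + … from the top degree down determines the c_i
solution: c_0 = 2, c_1 = 3, c_2 = 2


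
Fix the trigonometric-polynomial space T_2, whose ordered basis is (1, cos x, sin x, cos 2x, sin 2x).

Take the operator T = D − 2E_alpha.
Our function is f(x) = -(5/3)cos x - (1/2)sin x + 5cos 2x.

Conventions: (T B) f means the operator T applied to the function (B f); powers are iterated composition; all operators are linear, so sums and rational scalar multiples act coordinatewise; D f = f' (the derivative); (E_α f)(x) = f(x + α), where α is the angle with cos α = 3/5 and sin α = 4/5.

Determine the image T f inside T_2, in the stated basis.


D f = -(1/2)cos x + (5/3)sin x - 10sin 2x
E_alpha f = -(7/5)cos x + (31/30)sin x - (7/5)cos 2x - (24/5)sin 2x
(-2E_alpha) f = (14/5)cos x - (31/15)sin x + (14/5)cos 2x + (48/5)sin 2x
(D − 2E_alpha) f = (23/10)cos x - (2/5)sin x + (14/5)cos 2x - (2/5)sin 2x

the image equals g(x) = (23/10)cos x - (2/5)sin x + (14/5)cos 2x - (2/5)sin 2x


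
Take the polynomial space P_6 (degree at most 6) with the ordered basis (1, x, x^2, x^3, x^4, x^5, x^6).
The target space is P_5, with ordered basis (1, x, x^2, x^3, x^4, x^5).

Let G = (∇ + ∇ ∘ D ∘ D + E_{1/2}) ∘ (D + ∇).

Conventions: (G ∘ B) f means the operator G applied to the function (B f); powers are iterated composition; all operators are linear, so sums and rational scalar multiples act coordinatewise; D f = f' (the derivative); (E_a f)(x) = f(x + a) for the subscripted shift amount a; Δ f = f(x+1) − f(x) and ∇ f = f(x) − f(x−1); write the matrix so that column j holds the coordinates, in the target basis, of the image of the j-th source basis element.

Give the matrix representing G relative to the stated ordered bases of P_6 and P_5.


the matrix is [[0, 2, 5, -8, 133/2, -1717/8, 9731/16]; [0, 0, 4, 15, -32, 665/2, -5151/4]; [0, 0, 0, 6, 30, -80, 1995/2]; [0, 0, 0, 0, 8, 50, -160]; [0, 0, 0, 0, 0, 10, 75]; [0, 0, 0, 0, 0, 0, 12]] (rows listed top to bottom)

image of 1: 0
image of x: 2
image of x^2: 4x + 5
image of x^3: 6x^2 + 15x - 8
image of x^4: 8x^3 + 30x^2 - 32x + 133/2
image of x^5: 10x^4 + 50x^3 - 80x^2 + (665/2)x - 1717/8
image of x^6: 12x^5 + 75x^4 - 160x^3 + (1995/2)x^2 - (5151/4)x + 9731/16
each image's coordinates form column j of the matrix


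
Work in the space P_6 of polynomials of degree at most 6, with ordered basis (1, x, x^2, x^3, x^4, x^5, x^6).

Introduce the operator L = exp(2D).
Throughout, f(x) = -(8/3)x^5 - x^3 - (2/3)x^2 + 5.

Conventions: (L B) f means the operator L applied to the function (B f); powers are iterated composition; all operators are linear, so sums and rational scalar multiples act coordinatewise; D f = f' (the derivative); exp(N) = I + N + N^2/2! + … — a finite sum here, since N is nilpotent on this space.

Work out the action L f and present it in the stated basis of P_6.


g(x) = -(8/3)x^5 - (80/3)x^4 - (323/3)x^3 - 220x^2 - 228x - 91

order-1 term: -(80/3)x^4 - 6x^2 - (8/3)x
order-2 term: -(320/3)x^3 - 12x - 8/3
order-3 term: -(640/3)x^2 - 8
order-4 term: -(640/3)x
order-5 term: -256/3
the series for exp(2D) f terminates at order 5
exp(2D) f = -(8/3)x^5 - (80/3)x^4 - (323/3)x^3 - 220x^2 - 228x - 91


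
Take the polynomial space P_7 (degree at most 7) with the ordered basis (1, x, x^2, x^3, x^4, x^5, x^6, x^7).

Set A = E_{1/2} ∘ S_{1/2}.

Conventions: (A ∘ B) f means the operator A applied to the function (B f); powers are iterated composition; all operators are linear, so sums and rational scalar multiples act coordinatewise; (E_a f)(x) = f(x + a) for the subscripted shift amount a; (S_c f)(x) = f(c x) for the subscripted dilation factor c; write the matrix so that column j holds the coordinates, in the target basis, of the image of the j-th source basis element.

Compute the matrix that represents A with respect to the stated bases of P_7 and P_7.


the matrix is [[1, 1/4, 1/16, 1/64, 1/256, 1/1024, 1/4096, 1/16384]; [0, 1/2, 1/4, 3/32, 1/32, 5/512, 3/1024, 7/8192]; [0, 0, 1/4, 3/16, 3/32, 5/128, 15/1024, 21/4096]; [0, 0, 0, 1/8, 1/8, 5/64, 5/128, 35/2048]; [0, 0, 0, 0, 1/16, 5/64, 15/256, 35/1024]; [0, 0, 0, 0, 0, 1/32, 3/64, 21/512]; [0, 0, 0, 0, 0, 0, 1/64, 7/256]; [0, 0, 0, 0, 0, 0, 0, 1/128]] (rows listed top to bottom)

image of 1: 1
image of x: (1/2)x + 1/4
image of x^2: (1/4)x^2 + (1/4)x + 1/16
image of x^3: (1/8)x^3 + (3/16)x^2 + (3/32)x + 1/64
image of x^4: (1/16)x^4 + (1/8)x^3 + (3/32)x^2 + (1/32)x + 1/256
image of x^5: (1/32)x^5 + (5/64)x^4 + (5/64)x^3 + (5/128)x^2 + (5/512)x + 1/1024
image of x^6: (1/64)x^6 + (3/64)x^5 + (15/256)x^4 + (5/128)x^3 + (15/1024)x^2 + (3/1024)x + 1/4096
image of x^7: (1/128)x^7 + (7/256)x^6 + (21/512)x^5 + (35/1024)x^4 + (35/2048)x^3 + (21/4096)x^2 + (7/8192)x + 1/16384
each image's coordinates form column j of the matrix


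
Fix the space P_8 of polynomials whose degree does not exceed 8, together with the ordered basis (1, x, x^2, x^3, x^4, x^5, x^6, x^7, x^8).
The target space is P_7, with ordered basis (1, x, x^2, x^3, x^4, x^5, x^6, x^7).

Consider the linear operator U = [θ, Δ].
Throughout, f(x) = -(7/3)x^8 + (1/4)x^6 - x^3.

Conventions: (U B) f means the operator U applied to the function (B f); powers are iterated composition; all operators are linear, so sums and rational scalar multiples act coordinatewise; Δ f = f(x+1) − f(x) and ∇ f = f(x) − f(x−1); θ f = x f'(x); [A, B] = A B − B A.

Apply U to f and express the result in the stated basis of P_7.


Δ f = -(56/3)x^7 - (196/3)x^6 - (775/6)x^5 - (1915/12)x^4 - (377/3)x^3 - (775/12)x^2 - (121/6)x - 37/12
θ Δ f = -(392/3)x^7 - 392x^6 - (3875/6)x^5 - (1915/3)x^4 - 377x^3 - (775/6)x^2 - (121/6)x
θ f = -(56/3)x^8 + (3/2)x^6 - 3x^3
Δ θ f = -(448/3)x^7 - (1568/3)x^6 - (3109/3)x^5 - (7705/6)x^4 - (3046/3)x^3 - (3055/6)x^2 - (448/3)x - 121/6
[θ, Δ] f = (56/3)x^7 + (392/3)x^6 + (781/2)x^5 + (3875/6)x^4 + (1915/3)x^3 + 380x^2 + (775/6)x + 121/6

the image equals g(x) = (56/3)x^7 + (392/3)x^6 + (781/2)x^5 + (3875/6)x^4 + (1915/3)x^3 + 380x^2 + (775/6)x + 121/6


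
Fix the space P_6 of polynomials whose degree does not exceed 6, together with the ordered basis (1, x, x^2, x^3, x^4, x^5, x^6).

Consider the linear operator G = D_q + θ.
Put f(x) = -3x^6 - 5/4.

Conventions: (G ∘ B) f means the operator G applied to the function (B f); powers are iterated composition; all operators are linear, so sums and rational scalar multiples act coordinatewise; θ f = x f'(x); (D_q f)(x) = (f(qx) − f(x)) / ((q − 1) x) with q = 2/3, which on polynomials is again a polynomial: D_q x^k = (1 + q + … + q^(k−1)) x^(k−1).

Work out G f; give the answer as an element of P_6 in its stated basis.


g(x) = -18x^6 - (665/81)x^5

D_q f = -(665/81)x^5
θ f = -18x^6
(D_q + θ) f = -18x^6 - (665/81)x^5


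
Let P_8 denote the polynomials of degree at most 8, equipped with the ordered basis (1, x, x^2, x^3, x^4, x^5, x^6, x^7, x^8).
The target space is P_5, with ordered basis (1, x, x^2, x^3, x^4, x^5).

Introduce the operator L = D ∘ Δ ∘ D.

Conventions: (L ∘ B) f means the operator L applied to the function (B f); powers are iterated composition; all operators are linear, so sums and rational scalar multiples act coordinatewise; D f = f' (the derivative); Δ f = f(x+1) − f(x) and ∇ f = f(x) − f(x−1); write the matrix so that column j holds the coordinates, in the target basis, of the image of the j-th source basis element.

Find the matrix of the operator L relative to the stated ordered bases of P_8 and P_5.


image of 1: 0
image of x: 0
image of x^2: 0
image of x^3: 6
image of x^4: 24x + 12
image of x^5: 60x^2 + 60x + 20
image of x^6: 120x^3 + 180x^2 + 120x + 30
image of x^7: 210x^4 + 420x^3 + 420x^2 + 210x + 42
image of x^8: 336x^5 + 840x^4 + 1120x^3 + 840x^2 + 336x + 56
each image's coordinates form column j of the matrix

the matrix is [[0, 0, 0, 6, 12, 20, 30, 42, 56]; [0, 0, 0, 0, 24, 60, 120, 210, 336]; [0, 0, 0, 0, 0, 60, 180, 420, 840]; [0, 0, 0, 0, 0, 0, 120, 420, 1120]; [0, 0, 0, 0, 0, 0, 0, 210, 840]; [0, 0, 0, 0, 0, 0, 0, 0, 336]] (rows listed top to bottom)


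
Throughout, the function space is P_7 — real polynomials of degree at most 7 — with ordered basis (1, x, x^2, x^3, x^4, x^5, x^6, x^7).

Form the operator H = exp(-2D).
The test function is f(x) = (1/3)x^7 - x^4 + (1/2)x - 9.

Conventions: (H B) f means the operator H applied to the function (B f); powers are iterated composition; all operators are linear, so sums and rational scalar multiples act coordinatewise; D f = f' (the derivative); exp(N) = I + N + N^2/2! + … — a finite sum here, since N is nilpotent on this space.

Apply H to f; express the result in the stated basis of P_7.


the image equals g(x) = (1/3)x^7 - (14/3)x^6 + 28x^5 - (283/3)x^4 + (584/3)x^3 - 248x^2 + (1091/6)x - 206/3

order-1 term: -(14/3)x^6 + 8x^3 - 1
order-2 term: 28x^5 - 24x^2
order-3 term: -(280/3)x^4 + 32x
order-4 term: (560/3)x^3 - 16
order-5 term: -224x^2
order-6 term: (448/3)x
order-7 term: -128/3
the series for exp(-2D) f terminates at order 7
exp(-2D) f = (1/3)x^7 - (14/3)x^6 + 28x^5 - (283/3)x^4 + (584/3)x^3 - 248x^2 + (1091/6)x - 206/3


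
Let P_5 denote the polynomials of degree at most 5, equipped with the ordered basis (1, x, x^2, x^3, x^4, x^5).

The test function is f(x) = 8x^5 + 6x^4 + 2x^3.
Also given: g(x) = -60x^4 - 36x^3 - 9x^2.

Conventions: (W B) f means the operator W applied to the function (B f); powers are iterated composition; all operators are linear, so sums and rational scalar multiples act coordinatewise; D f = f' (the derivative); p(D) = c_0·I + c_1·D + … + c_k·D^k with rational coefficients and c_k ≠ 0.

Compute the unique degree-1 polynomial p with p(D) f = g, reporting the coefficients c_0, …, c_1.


c_0 = 0, c_1 = -3/2

D^0 f = 8x^5 + 6x^4 + 2x^3
D^1 f = 40x^4 + 24x^3 + 6x^2
matching coefficients of g against c_0 f + c_1 Df + … from the top degree down determines the c_i
solution: c_0 = 0, c_1 = -3/2


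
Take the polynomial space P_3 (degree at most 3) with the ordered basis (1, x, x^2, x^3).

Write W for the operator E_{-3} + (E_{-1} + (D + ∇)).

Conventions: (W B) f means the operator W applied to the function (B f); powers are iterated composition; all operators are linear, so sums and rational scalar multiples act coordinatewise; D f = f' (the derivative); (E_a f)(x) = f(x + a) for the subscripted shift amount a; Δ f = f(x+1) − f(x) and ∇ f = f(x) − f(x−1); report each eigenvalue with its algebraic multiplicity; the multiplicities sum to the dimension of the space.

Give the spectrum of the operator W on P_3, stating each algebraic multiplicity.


image of 1: 2
image of x: 2x - 2
image of x^2: 2x^2 - 4x + 9
image of x^3: 2x^3 - 6x^2 + 27x - 27
the matrix is upper triangular; its diagonal is (2, 2, 2, 2)
for a triangular matrix the eigenvalues are the diagonal entries, with algebraic multiplicity their repetition count

λ = 2 (multiplicity 4)


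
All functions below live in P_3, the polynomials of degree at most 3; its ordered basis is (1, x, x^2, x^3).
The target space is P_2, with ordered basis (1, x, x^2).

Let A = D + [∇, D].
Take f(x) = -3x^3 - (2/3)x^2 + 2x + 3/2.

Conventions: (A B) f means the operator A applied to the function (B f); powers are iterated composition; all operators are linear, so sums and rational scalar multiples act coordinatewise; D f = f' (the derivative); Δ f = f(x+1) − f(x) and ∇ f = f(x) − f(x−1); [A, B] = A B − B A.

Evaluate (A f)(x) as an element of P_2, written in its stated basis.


D f = -9x^2 - (4/3)x + 2
D f = -9x^2 - (4/3)x + 2
∇ D f = -18x + 23/3
∇ f = -9x^2 + (23/3)x - 1/3
D ∇ f = -18x + 23/3
[∇, D] f = 0
(D + [∇, D]) f = -9x^2 - (4/3)x + 2

g(x) = -9x^2 - (4/3)x + 2


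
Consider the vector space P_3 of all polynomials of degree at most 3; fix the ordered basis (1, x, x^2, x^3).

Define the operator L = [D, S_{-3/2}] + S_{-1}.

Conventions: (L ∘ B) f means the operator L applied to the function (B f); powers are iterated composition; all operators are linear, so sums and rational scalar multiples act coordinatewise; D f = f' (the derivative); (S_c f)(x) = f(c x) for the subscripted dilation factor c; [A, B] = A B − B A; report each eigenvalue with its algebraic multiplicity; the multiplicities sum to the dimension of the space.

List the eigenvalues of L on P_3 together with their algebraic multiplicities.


image of 1: 1
image of x: -x - 5/2
image of x^2: x^2 + (15/2)x
image of x^3: -x^3 - (135/8)x^2
the matrix is upper triangular; its diagonal is (1, -1, 1, -1)
for a triangular matrix the eigenvalues are the diagonal entries, with algebraic multiplicity their repetition count

λ = -1 (multiplicity 2), λ = 1 (multiplicity 2)


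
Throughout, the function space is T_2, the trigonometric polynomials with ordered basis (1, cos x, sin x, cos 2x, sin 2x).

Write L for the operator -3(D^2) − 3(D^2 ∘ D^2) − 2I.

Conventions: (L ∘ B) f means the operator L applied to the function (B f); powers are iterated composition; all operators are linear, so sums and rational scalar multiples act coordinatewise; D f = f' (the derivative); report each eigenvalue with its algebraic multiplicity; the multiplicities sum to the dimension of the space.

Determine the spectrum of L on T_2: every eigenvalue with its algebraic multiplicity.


image of 1: -2
image of cos x: -2cos x
image of sin x: -2sin x
image of cos 2x: -38cos 2x
image of sin 2x: -38sin 2x
the matrix is diagonal; its diagonal is (-2, -2, -2, -38, -38)
for a triangular matrix the eigenvalues are the diagonal entries, with algebraic multiplicity their repetition count

λ = -38 (multiplicity 2), λ = -2 (multiplicity 3)


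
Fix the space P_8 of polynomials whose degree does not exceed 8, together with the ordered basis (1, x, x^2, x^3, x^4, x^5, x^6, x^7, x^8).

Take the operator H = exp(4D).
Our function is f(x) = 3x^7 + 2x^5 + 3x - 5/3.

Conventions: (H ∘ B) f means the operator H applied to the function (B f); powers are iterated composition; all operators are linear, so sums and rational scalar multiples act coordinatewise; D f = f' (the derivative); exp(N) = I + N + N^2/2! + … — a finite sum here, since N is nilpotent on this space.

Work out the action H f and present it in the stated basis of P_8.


g(x) = 3x^7 + 84x^6 + 1010x^5 + 6760x^4 + 27200x^3 + 65792x^2 + 88579x + 153631/3

order-1 term: 84x^6 + 40x^4 + 12
order-2 term: 1008x^5 + 320x^3
order-3 term: 6720x^4 + 1280x^2
order-4 term: 26880x^3 + 2560x
order-5 term: 64512x^2 + 2048
order-6 term: 86016x
order-7 term: 49152
the series for exp(4D) f terminates at order 7
exp(4D) f = 3x^7 + 84x^6 + 1010x^5 + 6760x^4 + 27200x^3 + 65792x^2 + 88579x + 153631/3


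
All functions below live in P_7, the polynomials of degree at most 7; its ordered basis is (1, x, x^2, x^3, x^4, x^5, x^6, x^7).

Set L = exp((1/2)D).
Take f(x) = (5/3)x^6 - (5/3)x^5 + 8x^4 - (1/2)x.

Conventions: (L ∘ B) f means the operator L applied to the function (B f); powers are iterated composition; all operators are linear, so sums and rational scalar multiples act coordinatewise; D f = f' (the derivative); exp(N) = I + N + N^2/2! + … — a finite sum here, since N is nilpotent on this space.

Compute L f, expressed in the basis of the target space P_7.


order-1 term: 5x^5 - (25/6)x^4 + 16x^3 - 1/4
order-2 term: (25/4)x^4 - (25/6)x^3 + 12x^2
order-3 term: (25/6)x^3 - (25/12)x^2 + 4x
order-4 term: (25/16)x^2 - (25/48)x + 1/2
order-5 term: (5/16)x - 5/96
order-6 term: 5/192
the series for exp((1/2)D) f terminates at order 6
exp((1/2)D) f = (5/3)x^6 + (10/3)x^5 + (121/12)x^4 + 16x^3 + (551/48)x^2 + (79/24)x + 43/192

g(x) = (5/3)x^6 + (10/3)x^5 + (121/12)x^4 + 16x^3 + (551/48)x^2 + (79/24)x + 43/192


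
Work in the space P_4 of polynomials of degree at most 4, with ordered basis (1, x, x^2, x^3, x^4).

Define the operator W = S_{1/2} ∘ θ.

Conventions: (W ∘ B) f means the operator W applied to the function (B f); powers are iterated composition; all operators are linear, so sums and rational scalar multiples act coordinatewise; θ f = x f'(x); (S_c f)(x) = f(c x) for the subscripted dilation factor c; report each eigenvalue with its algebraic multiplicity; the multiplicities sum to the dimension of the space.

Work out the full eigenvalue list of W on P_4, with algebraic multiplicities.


image of 1: 0
image of x: (1/2)x
image of x^2: (1/2)x^2
image of x^3: (3/8)x^3
image of x^4: (1/4)x^4
the matrix is upper triangular; its diagonal is (0, 1/2, 1/2, 3/8, 1/4)
for a triangular matrix the eigenvalues are the diagonal entries, with algebraic multiplicity their repetition count

λ = 0 (multiplicity 1), λ = 1/4 (multiplicity 1), λ = 3/8 (multiplicity 1), λ = 1/2 (multiplicity 2)


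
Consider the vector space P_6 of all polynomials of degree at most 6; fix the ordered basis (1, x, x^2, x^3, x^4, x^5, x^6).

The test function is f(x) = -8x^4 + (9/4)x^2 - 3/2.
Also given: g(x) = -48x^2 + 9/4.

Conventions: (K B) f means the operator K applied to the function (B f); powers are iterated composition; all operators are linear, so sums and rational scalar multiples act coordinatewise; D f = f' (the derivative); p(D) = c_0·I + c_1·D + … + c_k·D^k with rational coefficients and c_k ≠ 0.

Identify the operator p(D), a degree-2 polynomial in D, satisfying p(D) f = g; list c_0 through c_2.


D^0 f = -8x^4 + (9/4)x^2 - 3/2
D^1 f = -32x^3 + (9/2)x
D^2 f = -96x^2 + 9/2
matching coefficients of g against c_0 f + c_1 Df + … from the top degree down determines the c_i
solution: c_0 = 0, c_1 = 0, c_2 = 1/2

c_0 = 0, c_1 = 0, c_2 = 1/2


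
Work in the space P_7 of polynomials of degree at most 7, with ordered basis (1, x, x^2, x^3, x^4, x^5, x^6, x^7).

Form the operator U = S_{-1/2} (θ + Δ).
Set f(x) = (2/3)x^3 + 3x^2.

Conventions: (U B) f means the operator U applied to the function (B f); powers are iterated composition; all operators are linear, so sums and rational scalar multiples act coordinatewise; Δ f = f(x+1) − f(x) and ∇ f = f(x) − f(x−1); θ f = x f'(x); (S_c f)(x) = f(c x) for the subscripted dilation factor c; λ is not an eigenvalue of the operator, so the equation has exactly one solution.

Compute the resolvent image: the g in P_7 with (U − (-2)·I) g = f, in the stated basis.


the result is g(x) = (16/39)x^3 + (14/13)x^2 + (44/39)x - 17/13

write g with unknown coordinates in the stated basis and equate coefficients in (U − (-2)·I) g = f
solving from the highest basis element down gives g = (16/39)x^3 + (14/13)x^2 + (44/39)x - 17/13
check: U g = -(2/13)x^3 + (11/13)x^2 - (88/39)x + 34/13
so U g − (-2)·g = (2/3)x^3 + 3x^2 = f ✓


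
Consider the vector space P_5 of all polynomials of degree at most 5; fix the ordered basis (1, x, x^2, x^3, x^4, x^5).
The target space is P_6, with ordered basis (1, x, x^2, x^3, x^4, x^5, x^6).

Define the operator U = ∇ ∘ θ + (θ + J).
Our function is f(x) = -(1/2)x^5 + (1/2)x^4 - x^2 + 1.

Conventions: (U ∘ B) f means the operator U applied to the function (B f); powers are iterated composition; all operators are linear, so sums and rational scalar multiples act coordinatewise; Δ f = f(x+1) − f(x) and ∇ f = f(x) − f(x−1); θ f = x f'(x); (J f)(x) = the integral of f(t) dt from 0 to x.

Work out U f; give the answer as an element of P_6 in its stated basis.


θ f = -(5/2)x^5 + 2x^4 - 2x^2
∇ θ f = -(25/2)x^4 + 33x^3 - 37x^2 + (33/2)x - 5/2
θ f = -(5/2)x^5 + 2x^4 - 2x^2
J f = -(1/12)x^6 + (1/10)x^5 - (1/3)x^3 + x
(θ + J) f = -(1/12)x^6 - (12/5)x^5 + 2x^4 - (1/3)x^3 - 2x^2 + x
(∇ ∘ θ + (θ + J)) f = -(1/12)x^6 - (12/5)x^5 - (21/2)x^4 + (98/3)x^3 - 39x^2 + (35/2)x - 5/2

g(x) = -(1/12)x^6 - (12/5)x^5 - (21/2)x^4 + (98/3)x^3 - 39x^2 + (35/2)x - 5/2


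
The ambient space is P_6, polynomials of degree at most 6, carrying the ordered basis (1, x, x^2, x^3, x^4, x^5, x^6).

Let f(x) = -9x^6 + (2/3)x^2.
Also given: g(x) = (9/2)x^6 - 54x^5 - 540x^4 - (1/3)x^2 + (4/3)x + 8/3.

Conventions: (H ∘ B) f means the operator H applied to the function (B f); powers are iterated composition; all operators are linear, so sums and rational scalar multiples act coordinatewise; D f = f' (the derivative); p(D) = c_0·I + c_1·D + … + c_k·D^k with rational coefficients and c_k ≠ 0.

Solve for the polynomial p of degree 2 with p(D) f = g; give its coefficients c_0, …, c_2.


p(D) = -(1/2)·I + D + 2·D^2, i.e. c_0 = -1/2, c_1 = 1, c_2 = 2

D^0 f = -9x^6 + (2/3)x^2
D^1 f = -54x^5 + (4/3)x
D^2 f = -270x^4 + 4/3
matching coefficients of g against c_0 f + c_1 Df + … from the top degree down determines the c_i
solution: c_0 = -1/2, c_1 = 1, c_2 = 2


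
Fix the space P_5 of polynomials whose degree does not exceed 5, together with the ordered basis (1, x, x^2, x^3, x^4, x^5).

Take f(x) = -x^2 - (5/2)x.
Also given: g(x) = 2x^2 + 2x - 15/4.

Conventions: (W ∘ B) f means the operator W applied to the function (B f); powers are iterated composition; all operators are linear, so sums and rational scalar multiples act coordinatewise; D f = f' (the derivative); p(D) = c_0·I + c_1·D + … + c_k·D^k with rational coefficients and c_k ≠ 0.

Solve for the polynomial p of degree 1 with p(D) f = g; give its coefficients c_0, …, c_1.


D^0 f = -x^2 - (5/2)x
D^1 f = -2x - 5/2
matching coefficients of g against c_0 f + c_1 Df + … from the top degree down determines the c_i
solution: c_0 = -2, c_1 = 3/2

p(D) = -2·I + (3/2)·D, i.e. c_0 = -2, c_1 = 3/2


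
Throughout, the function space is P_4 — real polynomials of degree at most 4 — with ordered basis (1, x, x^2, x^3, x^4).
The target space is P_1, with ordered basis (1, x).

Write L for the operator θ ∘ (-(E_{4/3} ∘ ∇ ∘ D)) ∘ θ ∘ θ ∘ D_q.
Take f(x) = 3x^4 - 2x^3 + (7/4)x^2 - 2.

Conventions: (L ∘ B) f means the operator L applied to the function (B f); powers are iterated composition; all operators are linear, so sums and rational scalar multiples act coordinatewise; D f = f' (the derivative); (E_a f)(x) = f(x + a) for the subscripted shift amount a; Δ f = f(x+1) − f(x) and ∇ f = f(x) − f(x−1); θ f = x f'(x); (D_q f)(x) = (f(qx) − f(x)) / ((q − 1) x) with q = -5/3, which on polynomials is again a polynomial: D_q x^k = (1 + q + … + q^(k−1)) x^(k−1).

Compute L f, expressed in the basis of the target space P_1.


the result is g(x) = 408x

D_q f = -(68/9)x^3 - (38/9)x^2 - (7/6)x
θ D_q f = -(68/3)x^3 - (76/9)x^2 - (7/6)x
θ (θ ∘ D_q) f = -68x^3 - (152/9)x^2 - (7/6)x
D (θ ∘ θ ∘ D_q) f = -204x^2 - (304/9)x - 7/6
∇ D (θ ∘ θ ∘ D_q) f = -408x + 1532/9
E_{4/3} ∇ D (θ ∘ θ ∘ D_q) f = -408x - 3364/9
(-(E_{4/3} ∘ ∇ ∘ D)) (θ ∘ θ ∘ D_q) f = 408x + 3364/9
θ (-(E_{4/3} ∘ ∇ ∘ D)) (θ ∘ θ ∘ D_q) f = 408x


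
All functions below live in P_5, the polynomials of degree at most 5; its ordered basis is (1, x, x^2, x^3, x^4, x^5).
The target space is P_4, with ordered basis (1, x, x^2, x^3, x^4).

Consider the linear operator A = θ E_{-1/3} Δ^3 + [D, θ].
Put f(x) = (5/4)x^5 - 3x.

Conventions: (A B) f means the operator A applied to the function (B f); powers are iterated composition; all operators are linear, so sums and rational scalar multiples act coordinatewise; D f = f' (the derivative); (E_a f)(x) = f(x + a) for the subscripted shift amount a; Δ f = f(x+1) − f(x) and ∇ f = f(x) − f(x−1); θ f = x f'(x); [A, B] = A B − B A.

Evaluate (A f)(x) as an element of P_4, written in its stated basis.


the image equals g(x) = (25/4)x^4 + 150x^2 + 175x - 3

Δ f = (25/4)x^4 + (25/2)x^3 + (25/2)x^2 + (25/4)x - 7/4
Δ Δ f = 25x^3 + 75x^2 + (175/2)x + 75/2
Δ Δ Δ f = 75x^2 + 225x + 375/2
E_{-1/3} Δ^3 f = 75x^2 + 175x + 725/6
θ E_{-1/3} Δ^3 f = 150x^2 + 175x
θ f = (25/4)x^5 - 3x
D θ f = (125/4)x^4 - 3
D f = (25/4)x^4 - 3
θ D f = 25x^4
[D, θ] f = (25/4)x^4 - 3
(θ E_{-1/3} Δ^3 + [D, θ]) f = (25/4)x^4 + 150x^2 + 175x - 3


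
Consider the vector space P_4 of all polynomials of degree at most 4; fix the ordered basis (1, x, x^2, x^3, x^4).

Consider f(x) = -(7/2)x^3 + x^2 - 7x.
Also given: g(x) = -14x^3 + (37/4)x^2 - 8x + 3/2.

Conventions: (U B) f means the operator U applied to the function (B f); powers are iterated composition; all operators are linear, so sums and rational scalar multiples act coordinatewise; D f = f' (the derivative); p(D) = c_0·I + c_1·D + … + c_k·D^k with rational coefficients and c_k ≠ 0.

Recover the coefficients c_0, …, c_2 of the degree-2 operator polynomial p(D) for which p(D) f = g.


D^0 f = -(7/2)x^3 + x^2 - 7x
D^1 f = -(21/2)x^2 + 2x - 7
D^2 f = -21x + 2
matching coefficients of g against c_0 f + c_1 Df + … from the top degree down determines the c_i
solution: c_0 = 4, c_1 = -1/2, c_2 = -1

p(D) = 4·I − (1/2)·D − D^2, i.e. c_0 = 4, c_1 = -1/2, c_2 = -1


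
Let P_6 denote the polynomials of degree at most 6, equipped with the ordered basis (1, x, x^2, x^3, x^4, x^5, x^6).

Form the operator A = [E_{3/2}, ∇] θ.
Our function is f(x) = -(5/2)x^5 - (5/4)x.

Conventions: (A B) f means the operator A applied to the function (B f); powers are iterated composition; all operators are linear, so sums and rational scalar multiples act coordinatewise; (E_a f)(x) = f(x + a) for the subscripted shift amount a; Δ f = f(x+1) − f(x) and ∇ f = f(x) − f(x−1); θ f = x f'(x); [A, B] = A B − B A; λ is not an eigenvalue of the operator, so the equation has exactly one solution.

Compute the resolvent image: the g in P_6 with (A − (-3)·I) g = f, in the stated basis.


g(x) = -(5/6)x^5 - (5/12)x

write g with unknown coordinates in the stated basis and equate coefficients in (A − (-3)·I) g = f
solving from the highest basis element down gives g = -(5/6)x^5 - (5/12)x
check: A g = 0
so A g − (-3)·g = -(5/2)x^5 - (5/4)x = f ✓


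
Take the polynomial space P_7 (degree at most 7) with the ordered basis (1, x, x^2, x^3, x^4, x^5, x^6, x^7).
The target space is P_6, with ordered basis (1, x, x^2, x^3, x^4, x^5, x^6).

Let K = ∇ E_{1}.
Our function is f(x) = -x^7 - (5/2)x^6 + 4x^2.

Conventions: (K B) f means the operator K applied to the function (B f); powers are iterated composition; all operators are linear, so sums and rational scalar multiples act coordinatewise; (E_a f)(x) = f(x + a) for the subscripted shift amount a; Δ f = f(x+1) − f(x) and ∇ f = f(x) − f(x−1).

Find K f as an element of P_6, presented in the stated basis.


the result is g(x) = -7x^6 - 36x^5 - (145/2)x^4 - 85x^3 - (117/2)x^2 - 14x + 1/2

E_{1} f = -x^7 - (19/2)x^6 - 36x^5 - (145/2)x^4 - 85x^3 - (109/2)x^2 - 14x + 1/2
∇ E_{1} f = -7x^6 - 36x^5 - (145/2)x^4 - 85x^3 - (117/2)x^2 - 14x + 1/2


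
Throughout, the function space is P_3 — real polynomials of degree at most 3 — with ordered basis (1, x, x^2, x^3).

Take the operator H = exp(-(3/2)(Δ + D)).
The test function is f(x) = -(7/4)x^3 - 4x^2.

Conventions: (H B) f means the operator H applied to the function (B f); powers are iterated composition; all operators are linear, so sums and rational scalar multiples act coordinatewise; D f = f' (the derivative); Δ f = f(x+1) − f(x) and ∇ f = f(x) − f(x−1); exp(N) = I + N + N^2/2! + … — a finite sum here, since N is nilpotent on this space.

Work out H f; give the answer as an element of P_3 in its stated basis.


the image equals g(x) = -(7/4)x^3 + (47/4)x^2 - (123/8)x - 15/4

order-1 term: (63/4)x^2 + (255/8)x + 69/8
order-2 term: -(189/4)x - 477/8
order-3 term: 189/4
the series for exp(-(3/2)(Δ + D)) f terminates at order 3
exp(-(3/2)(Δ + D)) f = -(7/4)x^3 + (47/4)x^2 - (123/8)x - 15/4


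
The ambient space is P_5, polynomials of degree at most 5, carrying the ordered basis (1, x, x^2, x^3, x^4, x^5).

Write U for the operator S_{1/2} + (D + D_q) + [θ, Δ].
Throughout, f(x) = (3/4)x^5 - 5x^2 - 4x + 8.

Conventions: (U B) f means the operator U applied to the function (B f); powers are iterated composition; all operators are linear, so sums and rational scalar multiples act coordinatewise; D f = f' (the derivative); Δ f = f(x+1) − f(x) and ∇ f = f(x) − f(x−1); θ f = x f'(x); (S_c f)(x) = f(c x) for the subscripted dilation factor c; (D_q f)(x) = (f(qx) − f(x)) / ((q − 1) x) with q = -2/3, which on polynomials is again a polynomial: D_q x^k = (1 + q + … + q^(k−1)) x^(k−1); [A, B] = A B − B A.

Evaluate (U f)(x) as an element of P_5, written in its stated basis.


the image equals g(x) = (3/128)x^5 + (55/108)x^4 - 15x^3 - (95/4)x^2 - (56/3)x + 41/4

S_{1/2} f = (3/128)x^5 - (5/4)x^2 - 2x + 8
D f = (15/4)x^4 - 10x - 4
D_q f = (55/108)x^4 - (5/3)x - 4
(D + D_q) f = (115/27)x^4 - (35/3)x - 8
Δ f = (15/4)x^4 + (15/2)x^3 + (15/2)x^2 - (25/4)x - 33/4
θ Δ f = 15x^4 + (45/2)x^3 + 15x^2 - (25/4)x
θ f = (15/4)x^5 - 10x^2 - 4x
Δ θ f = (75/4)x^4 + (75/2)x^3 + (75/2)x^2 - (5/4)x - 41/4
[θ, Δ] f = -(15/4)x^4 - 15x^3 - (45/2)x^2 - 5x + 41/4
(S_{1/2} + (D + D_q) + [θ, Δ]) f = (3/128)x^5 + (55/108)x^4 - 15x^3 - (95/4)x^2 - (56/3)x + 41/4


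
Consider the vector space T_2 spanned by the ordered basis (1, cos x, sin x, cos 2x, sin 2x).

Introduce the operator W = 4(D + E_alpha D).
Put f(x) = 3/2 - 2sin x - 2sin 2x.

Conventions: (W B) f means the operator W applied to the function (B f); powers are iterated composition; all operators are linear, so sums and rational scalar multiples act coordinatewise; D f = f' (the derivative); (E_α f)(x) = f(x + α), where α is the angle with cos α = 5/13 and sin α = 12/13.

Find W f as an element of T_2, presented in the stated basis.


D f = -2cos x - 4cos 2x
D f = -2cos x - 4cos 2x
E_alpha D f = -(10/13)cos x + (24/13)sin x + (476/169)cos 2x + (480/169)sin 2x
(D + E_alpha D) f = -(36/13)cos x + (24/13)sin x - (200/169)cos 2x + (480/169)sin 2x
(4(D + E_alpha D)) f = -(144/13)cos x + (96/13)sin x - (800/169)cos 2x + (1920/169)sin 2x

the result is g(x) = -(144/13)cos x + (96/13)sin x - (800/169)cos 2x + (1920/169)sin 2x


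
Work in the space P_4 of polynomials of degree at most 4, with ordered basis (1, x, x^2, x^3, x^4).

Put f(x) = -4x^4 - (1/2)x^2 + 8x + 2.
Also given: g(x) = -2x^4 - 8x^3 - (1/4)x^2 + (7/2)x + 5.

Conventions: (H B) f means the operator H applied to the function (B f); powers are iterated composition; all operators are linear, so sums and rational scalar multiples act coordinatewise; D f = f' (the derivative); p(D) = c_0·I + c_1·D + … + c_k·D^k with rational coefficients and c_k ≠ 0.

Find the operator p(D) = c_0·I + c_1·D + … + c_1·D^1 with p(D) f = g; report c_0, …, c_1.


D^0 f = -4x^4 - (1/2)x^2 + 8x + 2
D^1 f = -16x^3 - x + 8
matching coefficients of g against c_0 f + c_1 Df + … from the top degree down determines the c_i
solution: c_0 = 1/2, c_1 = 1/2

p(D) = (1/2)·I + (1/2)·D, i.e. c_0 = 1/2, c_1 = 1/2


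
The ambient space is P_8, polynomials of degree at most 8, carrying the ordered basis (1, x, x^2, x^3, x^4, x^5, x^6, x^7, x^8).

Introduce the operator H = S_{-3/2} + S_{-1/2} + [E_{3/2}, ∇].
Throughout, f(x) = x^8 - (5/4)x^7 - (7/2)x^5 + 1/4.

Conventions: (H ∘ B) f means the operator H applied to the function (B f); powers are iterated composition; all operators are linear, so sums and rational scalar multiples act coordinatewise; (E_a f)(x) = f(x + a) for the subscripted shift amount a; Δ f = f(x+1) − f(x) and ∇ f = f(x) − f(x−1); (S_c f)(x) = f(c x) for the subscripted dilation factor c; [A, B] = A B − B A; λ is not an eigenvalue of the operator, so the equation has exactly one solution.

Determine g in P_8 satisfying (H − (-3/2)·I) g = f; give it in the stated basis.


write g with unknown coordinates in the stated basis and equate coefficients in (H − (-3/2)·I) g = f
solving from the highest basis element down gives g = (128/3473)x^8 + (40/499)x^7 + (4/7)x^5 + 1/14
check: H g = (3281/3473)x^8 - (2735/1996)x^7 - (61/14)x^5 + 1/7
so H g − (-3/2)·g = x^8 - (5/4)x^7 - (7/2)x^5 + 1/4 = f ✓

the image equals g(x) = (128/3473)x^8 + (40/499)x^7 + (4/7)x^5 + 1/14


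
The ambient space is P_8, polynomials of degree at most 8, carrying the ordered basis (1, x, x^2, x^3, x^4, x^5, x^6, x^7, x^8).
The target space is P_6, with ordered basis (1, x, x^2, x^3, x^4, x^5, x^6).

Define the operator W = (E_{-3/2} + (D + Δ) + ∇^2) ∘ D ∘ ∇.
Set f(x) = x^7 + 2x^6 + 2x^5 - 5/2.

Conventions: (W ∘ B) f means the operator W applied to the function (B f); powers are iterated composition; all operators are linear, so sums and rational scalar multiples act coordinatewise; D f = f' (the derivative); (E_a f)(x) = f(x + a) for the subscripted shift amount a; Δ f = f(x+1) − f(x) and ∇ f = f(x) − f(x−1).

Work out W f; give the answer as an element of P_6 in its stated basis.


the result is g(x) = 42x^5 + 60x^4 + 2175x^3 - 4890x^2 + (53141/8)x - 6345/2

∇ f = 7x^6 - 9x^5 + 15x^4 - 15x^3 + 11x^2 - 5x + 1
D ∇ f = 42x^5 - 45x^4 + 60x^3 - 45x^2 + 22x - 5
E_{-3/2} (D ∘ ∇) f = 42x^5 - 360x^4 + 1275x^3 - 2340x^2 + (17861/8)x - 1777/2
D (D ∘ ∇) f = 210x^4 - 180x^3 + 180x^2 - 90x + 22
Δ (D ∘ ∇) f = 210x^4 + 240x^3 + 330x^2 + 120x + 34
(D + Δ) (D ∘ ∇) f = 420x^4 + 60x^3 + 510x^2 + 30x + 56
∇ (D ∘ ∇) f = 210x^4 - 600x^3 + 870x^2 - 660x + 214
∇ ∇ (D ∘ ∇) f = 840x^3 - 3060x^2 + 4380x - 2340
(E_{-3/2} + (D + Δ) + ∇^2) (D ∘ ∇) f = 42x^5 + 60x^4 + 2175x^3 - 4890x^2 + (53141/8)x - 6345/2


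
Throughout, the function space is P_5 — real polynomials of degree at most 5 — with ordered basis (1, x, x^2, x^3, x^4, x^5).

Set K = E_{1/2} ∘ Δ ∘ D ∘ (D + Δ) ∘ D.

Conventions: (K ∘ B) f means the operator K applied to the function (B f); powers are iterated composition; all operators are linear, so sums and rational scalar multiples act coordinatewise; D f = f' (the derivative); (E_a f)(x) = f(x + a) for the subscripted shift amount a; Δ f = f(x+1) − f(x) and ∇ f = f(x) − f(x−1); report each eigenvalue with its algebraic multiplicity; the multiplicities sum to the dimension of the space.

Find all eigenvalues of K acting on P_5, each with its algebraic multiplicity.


image of 1: 0
image of x: 0
image of x^2: 0
image of x^3: 0
image of x^4: 48
image of x^5: 240x + 300
the matrix is upper triangular; its diagonal is (0, 0, 0, 0, 0, 0)
for a triangular matrix the eigenvalues are the diagonal entries, with algebraic multiplicity their repetition count

λ = 0 (multiplicity 6)
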